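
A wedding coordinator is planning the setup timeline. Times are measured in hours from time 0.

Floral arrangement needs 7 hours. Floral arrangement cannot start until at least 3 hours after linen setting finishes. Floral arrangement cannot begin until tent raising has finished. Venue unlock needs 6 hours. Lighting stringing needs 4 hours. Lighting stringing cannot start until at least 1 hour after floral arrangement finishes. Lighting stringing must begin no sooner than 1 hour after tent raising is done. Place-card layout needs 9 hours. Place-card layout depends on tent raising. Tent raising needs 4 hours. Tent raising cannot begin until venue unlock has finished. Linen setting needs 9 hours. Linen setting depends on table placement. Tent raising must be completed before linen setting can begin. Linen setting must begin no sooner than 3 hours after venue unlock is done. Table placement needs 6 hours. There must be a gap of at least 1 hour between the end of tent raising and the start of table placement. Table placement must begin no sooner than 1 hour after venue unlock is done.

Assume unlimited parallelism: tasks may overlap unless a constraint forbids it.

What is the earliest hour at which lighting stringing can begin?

37

Venue unlock can start immediately at hour 0; it finishes at hour 6.
Tent raising cannot begin until venue unlock (finishes hour 6). It runs from hour 6 to 6 + 4 = hour 10.
Table placement needs all of tent raising (finishes hour 10, plus 1-hour gap → hour 11); venue unlock (finishes hour 6, plus 1-hour gap → hour 7). That puts its earliest start at hour 11; it finishes at 11 + 6 = hour 17.
Linen setting has to wait for table placement (finishes hour 17); tent raising (finishes hour 10); venue unlock (finishes hour 6, plus 3-hour gap → hour 9). The latest of these is hour 17, so linen setting runs hour 17 to 17 + 9 = hour 26.
Floral arrangement needs all of linen setting (finishes hour 26, plus 3-hour gap → hour 29); tent raising (finishes hour 10). That puts its earliest start at hour 29; it finishes at 29 + 7 = hour 36.
Lighting stringing waits on floral arrangement (finishes hour 36, plus 1-hour gap → hour 37); tent raising (finishes hour 10, plus 1-hour gap → hour 11). The latest of these is hour 37, which is the earliest lighting stringing can start.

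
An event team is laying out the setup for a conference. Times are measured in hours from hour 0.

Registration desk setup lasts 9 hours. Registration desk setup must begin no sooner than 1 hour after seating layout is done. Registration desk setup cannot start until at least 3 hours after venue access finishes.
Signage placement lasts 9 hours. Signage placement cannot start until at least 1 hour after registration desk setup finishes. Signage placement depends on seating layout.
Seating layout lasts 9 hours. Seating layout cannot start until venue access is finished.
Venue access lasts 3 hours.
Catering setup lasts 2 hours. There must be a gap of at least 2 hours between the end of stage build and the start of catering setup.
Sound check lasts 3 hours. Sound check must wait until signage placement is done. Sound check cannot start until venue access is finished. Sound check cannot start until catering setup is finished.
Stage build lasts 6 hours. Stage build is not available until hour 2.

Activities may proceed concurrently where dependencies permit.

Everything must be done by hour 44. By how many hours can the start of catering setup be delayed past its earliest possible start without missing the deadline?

After its own release at hour 2, stage build can start at hour 2 and finishes at hour 8.
After stage build (finishes hour 8, plus 2-hour gap → hour 10), catering setup can start at hour 10 and finishes at hour 12.

Working backward from the deadline:
Sound check must finish by hour 44; it takes 3 hours, so it must start by 44 − 3 = hour 41.
Catering setup feeds into sound check (must start by hour 41); so catering setup must finish by hour 41 and therefore start by hour 39.
So catering setup can start as early as hour 10 and as late as hour 39, giving 39 − 10 = 29 hours of slack.

29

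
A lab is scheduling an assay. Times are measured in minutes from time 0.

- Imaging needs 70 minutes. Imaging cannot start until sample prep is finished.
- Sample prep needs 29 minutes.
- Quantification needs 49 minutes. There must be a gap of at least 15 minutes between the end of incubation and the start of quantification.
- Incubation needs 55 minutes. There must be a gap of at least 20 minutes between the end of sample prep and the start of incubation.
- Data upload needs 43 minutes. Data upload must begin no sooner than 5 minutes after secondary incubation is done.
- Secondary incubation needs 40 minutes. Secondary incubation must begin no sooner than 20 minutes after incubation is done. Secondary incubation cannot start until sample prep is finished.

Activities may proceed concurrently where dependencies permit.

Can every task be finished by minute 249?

Yes

Nothing blocks sample prep, so it runs from minute 0 to minute 29.
Imaging waits on sample prep (finishes minute 29), so it starts at minute 29 and finishes at 29 + 70 = minute 99.
Incubation waits on sample prep (finishes minute 29, plus 20-minute gap → minute 49), so it starts at minute 49 and finishes at 49 + 55 = minute 104.
Quantification cannot begin until incubation (finishes minute 104, plus 15-minute gap → minute 119). It runs from minute 119 to 119 + 49 = minute 168.
Secondary incubation needs all of incubation (finishes minute 104, plus 20-minute gap → minute 124); sample prep (finishes minute 29). That puts its earliest start at minute 124; it finishes at 124 + 40 = minute 164.
Data upload waits on secondary incubation (finishes minute 164, plus 5-minute gap → minute 169), so it starts at minute 169 and finishes at 169 + 43 = minute 212.
Every task is finished by minute 212, which is no later than the deadline of 249, so the schedule is feasible.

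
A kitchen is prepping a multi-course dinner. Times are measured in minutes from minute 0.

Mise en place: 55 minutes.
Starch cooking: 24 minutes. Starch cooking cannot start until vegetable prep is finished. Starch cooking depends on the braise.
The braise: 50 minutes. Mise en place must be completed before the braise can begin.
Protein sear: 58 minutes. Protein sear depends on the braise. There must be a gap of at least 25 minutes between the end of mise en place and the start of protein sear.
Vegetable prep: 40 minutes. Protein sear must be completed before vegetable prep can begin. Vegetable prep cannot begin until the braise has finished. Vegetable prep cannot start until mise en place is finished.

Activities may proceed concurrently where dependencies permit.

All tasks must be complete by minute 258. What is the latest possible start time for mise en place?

Starch cooking must finish by minute 258; it takes 24 minutes, so it must start by 258 − 24 = minute 234.
Vegetable prep must finish before starch cooking (must start by minute 234). With a 40-minute duration, vegetable prep must start by 234 − 40 = minute 194.
Since vegetable prep (must start by minute 194) depends on it, protein sear must finish by minute 194. Backing off its 58-minute duration gives a latest start of minute 136.
For the braise: protein sear (must start by minute 136); vegetable prep (must start by minute 194); starch cooking (must start by minute 234). The most restrictive is minute 136; with a 50-minute duration, the braise must start by minute 86.
Mise en place must finish in time for the braise (must start by minute 86); protein sear (must start by minute 136, minus 25-minute gap → minute 111); vegetable prep (must start by minute 194). The tightest is minute 86, so mise en place must start by 86 − 55 = minute 31.

31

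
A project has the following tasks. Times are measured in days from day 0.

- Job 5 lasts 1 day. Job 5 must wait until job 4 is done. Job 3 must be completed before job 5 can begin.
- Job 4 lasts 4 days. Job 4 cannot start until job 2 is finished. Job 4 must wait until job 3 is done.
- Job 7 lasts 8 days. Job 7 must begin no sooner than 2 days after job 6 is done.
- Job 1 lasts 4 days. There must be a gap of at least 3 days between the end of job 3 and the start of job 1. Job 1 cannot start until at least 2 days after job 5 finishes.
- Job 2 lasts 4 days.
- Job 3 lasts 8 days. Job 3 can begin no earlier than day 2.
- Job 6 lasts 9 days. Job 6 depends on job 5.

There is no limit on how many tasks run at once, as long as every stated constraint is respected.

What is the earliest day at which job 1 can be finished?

21

Job 3 cannot begin until its own release at day 2. It runs from day 2 to 2 + 8 = day 10.
Nothing blocks job 2, so it runs from day 0 to day 4.
Job 4 has to wait for job 2 (finishes day 4); job 3 (finishes day 10). The latest of these is day 10, so job 4 runs day 10 to 10 + 4 = day 14.
For job 5: job 4 (finishes day 14); job 3 (finishes day 10). Taking the maximum gives a start of day 14, and it finishes at 14 + 1 = day 15.
Job 1 has to wait for job 3 (finishes day 10, plus 3-day gap → day 13); job 5 (finishes day 15, plus 2-day gap → day 17). The latest of these is day 17, so job 1 runs day 17 to 17 + 4 = day 21.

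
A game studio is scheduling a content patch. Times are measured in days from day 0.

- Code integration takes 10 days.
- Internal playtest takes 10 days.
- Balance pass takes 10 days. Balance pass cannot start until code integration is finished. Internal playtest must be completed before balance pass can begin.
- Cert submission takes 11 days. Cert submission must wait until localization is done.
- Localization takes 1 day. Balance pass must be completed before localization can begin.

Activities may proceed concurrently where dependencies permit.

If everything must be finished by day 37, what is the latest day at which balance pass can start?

Nothing follows cert submission; the deadline of day 37 is its only limit. It must start by 37 − 11 = day 26.
Localization must finish before cert submission (must start by day 26). With a 1-day duration, localization must start by 26 − 1 = day 25.
Balance pass must finish before localization (must start by day 25). With a 10-day duration, balance pass must start by 25 − 10 = day 15.

15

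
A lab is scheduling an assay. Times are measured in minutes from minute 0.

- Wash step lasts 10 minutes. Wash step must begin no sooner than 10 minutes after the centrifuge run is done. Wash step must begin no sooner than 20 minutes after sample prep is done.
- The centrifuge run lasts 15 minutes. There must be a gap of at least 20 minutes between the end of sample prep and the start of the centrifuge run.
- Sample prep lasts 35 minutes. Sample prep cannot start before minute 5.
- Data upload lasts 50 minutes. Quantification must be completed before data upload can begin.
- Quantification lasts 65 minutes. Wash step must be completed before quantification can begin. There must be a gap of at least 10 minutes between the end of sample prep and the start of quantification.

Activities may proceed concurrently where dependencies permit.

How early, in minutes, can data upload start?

Sample prep cannot begin until its own release at minute 5. It runs from minute 5 to 5 + 35 = minute 40.
The centrifuge run waits on sample prep (finishes minute 40, plus 20-minute gap → minute 60), so it starts at minute 60 and finishes at 60 + 15 = minute 75.
Wash step cannot start until the centrifuge run (finishes minute 75, plus 10-minute gap → minute 85); sample prep (finishes minute 40, plus 20-minute gap → minute 60). The controlling bound is minute 85, so wash step finishes at 85 + 10 = minute 95.
Quantification cannot start until wash step (finishes minute 95); sample prep (finishes minute 40, plus 10-minute gap → minute 50). The controlling bound is minute 95, so quantification finishes at 95 + 65 = minute 160.
Data upload waits on quantification (finishes minute 160), so the earliest it can start is minute 160.

160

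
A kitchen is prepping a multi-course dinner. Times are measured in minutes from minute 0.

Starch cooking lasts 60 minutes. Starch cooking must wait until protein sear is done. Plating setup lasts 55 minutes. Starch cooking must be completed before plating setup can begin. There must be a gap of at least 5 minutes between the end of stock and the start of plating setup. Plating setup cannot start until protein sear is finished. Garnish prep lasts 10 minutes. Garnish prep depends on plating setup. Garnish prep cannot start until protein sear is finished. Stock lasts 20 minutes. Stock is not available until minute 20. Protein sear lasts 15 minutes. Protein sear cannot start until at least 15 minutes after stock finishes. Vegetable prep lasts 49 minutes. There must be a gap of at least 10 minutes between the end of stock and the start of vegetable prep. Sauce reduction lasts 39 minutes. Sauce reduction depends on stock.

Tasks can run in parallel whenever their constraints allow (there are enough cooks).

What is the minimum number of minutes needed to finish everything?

195

After its own release at minute 20, stock can start at minute 20 and finishes at minute 40.
After stock (finishes minute 40), sauce reduction can start at minute 40 and finishes at minute 79.
Vegetable prep cannot begin until stock (finishes minute 40, plus 10-minute gap → minute 50). It runs from minute 50 to 50 + 49 = minute 99.
Protein sear waits on stock (finishes minute 40, plus 15-minute gap → minute 55), so it starts at minute 55 and finishes at 55 + 15 = minute 70.
After protein sear (finishes minute 70), starch cooking can start at minute 70 and finishes at minute 130.
Plating setup needs all of starch cooking (finishes minute 130); stock (finishes minute 40, plus 5-minute gap → minute 45); protein sear (finishes minute 70). That puts its earliest start at minute 130; it finishes at 130 + 55 = minute 185.
For garnish prep: plating setup (finishes minute 185); protein sear (finishes minute 70). Taking the maximum gives a start of minute 185, and it finishes at 185 + 10 = minute 195.
All tasks are finished once the last one completes. Finish times: Stock at 40, Protein sear at 70, Vegetable prep at 99, Sauce reduction at 79, Starch cooking at 130, Plating setup at 185, Garnish prep at 195. The latest is minute 195.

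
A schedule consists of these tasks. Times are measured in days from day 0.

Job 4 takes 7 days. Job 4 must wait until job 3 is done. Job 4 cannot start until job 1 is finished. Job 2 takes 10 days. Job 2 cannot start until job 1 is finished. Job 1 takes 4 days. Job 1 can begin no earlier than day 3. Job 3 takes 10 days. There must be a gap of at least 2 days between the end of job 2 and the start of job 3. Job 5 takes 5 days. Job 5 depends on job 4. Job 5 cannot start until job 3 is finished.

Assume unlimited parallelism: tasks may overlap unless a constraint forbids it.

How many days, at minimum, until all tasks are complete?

41

Job 1 cannot begin until its own release at day 3. It runs from day 3 to 3 + 4 = day 7.
Job 2 waits on job 1 (finishes day 7), so it starts at day 7 and finishes at 7 + 10 = day 17.
Job 3 cannot begin until job 2 (finishes day 17, plus 2-day gap → day 19). It runs from day 19 to 19 + 10 = day 29.
Job 4 has to wait for job 3 (finishes day 29); job 1 (finishes day 7). The latest of these is day 29, so job 4 runs day 29 to 29 + 7 = day 36.
Job 5 has to wait for job 4 (finishes day 36); job 3 (finishes day 29). The latest of these is day 36, so job 5 runs day 36 to 36 + 5 = day 41.
All tasks are finished once the last one completes. Finish times: Job 1 at 7, Job 2 at 17, Job 3 at 29, Job 4 at 36, Job 5 at 41. The latest is day 41.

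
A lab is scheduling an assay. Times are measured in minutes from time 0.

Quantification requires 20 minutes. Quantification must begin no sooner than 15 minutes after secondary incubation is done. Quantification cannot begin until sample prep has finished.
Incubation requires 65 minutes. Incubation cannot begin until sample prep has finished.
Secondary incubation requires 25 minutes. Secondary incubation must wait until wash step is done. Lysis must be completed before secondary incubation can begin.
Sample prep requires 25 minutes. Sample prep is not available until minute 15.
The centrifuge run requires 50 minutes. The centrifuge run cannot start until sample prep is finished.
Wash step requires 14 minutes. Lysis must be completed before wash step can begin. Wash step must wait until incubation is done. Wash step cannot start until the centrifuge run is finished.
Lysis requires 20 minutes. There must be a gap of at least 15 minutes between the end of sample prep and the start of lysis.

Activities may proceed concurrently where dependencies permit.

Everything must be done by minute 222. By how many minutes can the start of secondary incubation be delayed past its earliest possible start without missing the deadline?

43

After its own release at minute 15, sample prep can start at minute 15 and finishes at minute 40.
After sample prep (finishes minute 40), the centrifuge run can start at minute 40 and finishes at minute 90.
Incubation waits on sample prep (finishes minute 40), so it starts at minute 40 and finishes at 40 + 65 = minute 105.
Lysis waits on sample prep (finishes minute 40, plus 15-minute gap → minute 55), so it starts at minute 55 and finishes at 55 + 20 = minute 75.
For wash step: lysis (finishes minute 75); incubation (finishes minute 105); the centrifuge run (finishes minute 90). Taking the maximum gives a start of minute 105, and it finishes at 105 + 14 = minute 119.
Secondary incubation needs all of wash step (finishes minute 119); lysis (finishes minute 75). That puts its earliest start at minute 119; it finishes at 119 + 25 = minute 144.

Working backward from the deadline:
Quantification must finish by minute 222; it takes 20 minutes, so it must start by 222 − 20 = minute 202.
Secondary incubation feeds into quantification (must start by minute 202, minus 15-minute gap → minute 187); so secondary incubation must finish by minute 187 and therefore start by minute 162.
So secondary incubation can start as early as minute 119 and as late as minute 162, giving 162 − 119 = 43 minutes of slack.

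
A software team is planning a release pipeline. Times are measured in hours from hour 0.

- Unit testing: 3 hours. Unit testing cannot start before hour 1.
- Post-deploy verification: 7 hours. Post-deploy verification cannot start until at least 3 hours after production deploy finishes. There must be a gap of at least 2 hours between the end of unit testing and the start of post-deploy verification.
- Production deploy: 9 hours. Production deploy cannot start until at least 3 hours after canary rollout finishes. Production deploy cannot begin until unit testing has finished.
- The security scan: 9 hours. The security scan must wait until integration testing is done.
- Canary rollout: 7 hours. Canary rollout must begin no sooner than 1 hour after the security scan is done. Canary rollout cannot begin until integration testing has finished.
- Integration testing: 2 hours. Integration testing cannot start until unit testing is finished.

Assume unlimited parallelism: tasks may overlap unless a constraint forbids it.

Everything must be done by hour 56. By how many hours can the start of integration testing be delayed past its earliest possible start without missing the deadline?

After its own release at hour 1, unit testing can start at hour 1 and finishes at hour 4.
After unit testing (finishes hour 4), integration testing can start at hour 4 and finishes at hour 6.

Working backward from the deadline:
Nothing follows post-deploy verification; the deadline of hour 56 is its only limit. It must start by 56 − 7 = hour 49.
Since post-deploy verification (must start by hour 49, minus 3-hour gap → hour 46) depends on it, production deploy must finish by hour 46. Backing off its 9-hour duration gives a latest start of hour 37.
Canary rollout feeds into production deploy (must start by hour 37, minus 3-hour gap → hour 34); so canary rollout must finish by hour 34 and therefore start by hour 27.
The security scan feeds into canary rollout (must start by hour 27, minus 1-hour gap → hour 26); so the security scan must finish by hour 26 and therefore start by hour 17.
Integration testing must finish in time for the security scan (must start by hour 17); canary rollout (must start by hour 27). The tightest is hour 17, so integration testing must start by 17 − 2 = hour 15.
So integration testing can start as early as hour 4 and as late as hour 15, giving 15 − 4 = 11 hours of slack.

11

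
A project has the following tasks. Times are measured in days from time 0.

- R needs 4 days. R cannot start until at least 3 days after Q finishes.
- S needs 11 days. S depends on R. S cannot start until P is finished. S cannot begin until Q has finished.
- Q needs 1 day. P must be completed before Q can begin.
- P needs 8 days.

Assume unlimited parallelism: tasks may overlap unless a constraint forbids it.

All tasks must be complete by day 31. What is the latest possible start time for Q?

12

S has no dependents, so it just needs to finish by day 31. Starting by 31 − 11 = day 20 achieves that.
R has to be done before S (must start by day 20). That means finishing by day 20, i.e. starting by 20 − 4 = day 16.
For Q: R (must start by day 16, minus 3-day gap → day 13); S (must start by day 20). The most restrictive is day 13; with a 1-day duration, Q must start by day 12.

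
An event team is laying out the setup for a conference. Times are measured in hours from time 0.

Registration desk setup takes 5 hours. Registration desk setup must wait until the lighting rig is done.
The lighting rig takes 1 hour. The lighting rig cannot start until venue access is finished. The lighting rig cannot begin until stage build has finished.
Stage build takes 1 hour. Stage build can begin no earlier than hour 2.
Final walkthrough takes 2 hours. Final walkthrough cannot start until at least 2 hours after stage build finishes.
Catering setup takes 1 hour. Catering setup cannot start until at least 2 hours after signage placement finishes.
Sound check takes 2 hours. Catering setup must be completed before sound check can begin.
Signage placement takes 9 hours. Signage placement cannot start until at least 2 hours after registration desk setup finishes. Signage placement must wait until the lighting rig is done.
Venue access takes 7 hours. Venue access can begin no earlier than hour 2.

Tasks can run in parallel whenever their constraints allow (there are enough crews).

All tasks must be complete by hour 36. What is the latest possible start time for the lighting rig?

To finish by hour 36, sound check (duration 2) must start no later than hour 34.
Catering setup feeds into sound check (must start by hour 34); so catering setup must finish by hour 34 and therefore start by hour 33.
Signage placement has to be done before catering setup (must start by hour 33, minus 2-hour gap → hour 31). That means finishing by hour 31, i.e. starting by 31 − 9 = hour 22.
Registration desk setup must finish before signage placement (must start by hour 22, minus 2-hour gap → hour 20). With a 5-hour duration, registration desk setup must start by 20 − 5 = hour 15.
The lighting rig feeds registration desk setup (must start by hour 15); signage placement (must start by hour 22). Taking the minimum, the lighting rig must finish by hour 15 and start by 15 − 1 = hour 14.

14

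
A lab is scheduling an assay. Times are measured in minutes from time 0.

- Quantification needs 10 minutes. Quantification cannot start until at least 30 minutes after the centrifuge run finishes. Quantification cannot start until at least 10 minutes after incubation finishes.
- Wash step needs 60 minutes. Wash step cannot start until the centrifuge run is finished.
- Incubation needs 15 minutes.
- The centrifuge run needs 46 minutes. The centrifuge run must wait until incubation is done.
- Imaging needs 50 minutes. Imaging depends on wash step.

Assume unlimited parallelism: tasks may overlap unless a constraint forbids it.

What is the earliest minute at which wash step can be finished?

Incubation can start immediately at minute 0; it finishes at minute 15.
After incubation (finishes minute 15), the centrifuge run can start at minute 15 and finishes at minute 61.
After the centrifuge run (finishes minute 61), wash step can start at minute 61 and finishes at minute 121.

121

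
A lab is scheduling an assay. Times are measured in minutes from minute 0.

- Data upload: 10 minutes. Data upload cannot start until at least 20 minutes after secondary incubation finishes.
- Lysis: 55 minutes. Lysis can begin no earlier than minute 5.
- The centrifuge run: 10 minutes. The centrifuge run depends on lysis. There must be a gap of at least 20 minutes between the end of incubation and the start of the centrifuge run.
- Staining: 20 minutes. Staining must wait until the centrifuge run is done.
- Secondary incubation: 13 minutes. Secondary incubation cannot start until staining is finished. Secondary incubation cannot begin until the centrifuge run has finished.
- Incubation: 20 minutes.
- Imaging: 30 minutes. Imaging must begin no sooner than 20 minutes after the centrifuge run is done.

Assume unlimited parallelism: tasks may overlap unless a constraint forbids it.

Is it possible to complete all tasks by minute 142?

Yes

Incubation has no prerequisites, so it starts at minute 0 and finishes at minute 20.
After its own release at minute 5, lysis can start at minute 5 and finishes at minute 60.
For the centrifuge run: lysis (finishes minute 60); incubation (finishes minute 20, plus 20-minute gap → minute 40). Taking the maximum gives a start of minute 60, and it finishes at 60 + 10 = minute 70.
Imaging waits on the centrifuge run (finishes minute 70, plus 20-minute gap → minute 90), so it starts at minute 90 and finishes at 90 + 30 = minute 120.
Staining waits on the centrifuge run (finishes minute 70), so it starts at minute 70 and finishes at 70 + 20 = minute 90.
Secondary incubation needs all of staining (finishes minute 90); the centrifuge run (finishes minute 70). That puts its earliest start at minute 90; it finishes at 90 + 13 = minute 103.
Data upload waits on secondary incubation (finishes minute 103, plus 20-minute gap → minute 123), so it starts at minute 123 and finishes at 123 + 10 = minute 133.
Every task is finished by minute 133, which is no later than the deadline of 142, so the schedule is feasible.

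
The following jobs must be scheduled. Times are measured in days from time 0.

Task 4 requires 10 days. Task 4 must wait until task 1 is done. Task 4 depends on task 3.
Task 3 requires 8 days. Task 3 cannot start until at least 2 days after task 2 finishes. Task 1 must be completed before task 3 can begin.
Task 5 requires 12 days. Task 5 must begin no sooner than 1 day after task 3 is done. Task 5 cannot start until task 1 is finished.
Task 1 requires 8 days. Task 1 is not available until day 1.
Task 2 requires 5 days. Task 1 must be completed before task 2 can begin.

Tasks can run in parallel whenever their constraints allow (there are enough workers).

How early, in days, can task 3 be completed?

Task 1 cannot begin until its own release at day 1. It runs from day 1 to 1 + 8 = day 9.
After task 1 (finishes day 9), task 2 can start at day 9 and finishes at day 14.
Task 3 cannot start until task 2 (finishes day 14, plus 2-day gap → day 16); task 1 (finishes day 9). The controlling bound is day 16, so task 3 finishes at 16 + 8 = day 24.

24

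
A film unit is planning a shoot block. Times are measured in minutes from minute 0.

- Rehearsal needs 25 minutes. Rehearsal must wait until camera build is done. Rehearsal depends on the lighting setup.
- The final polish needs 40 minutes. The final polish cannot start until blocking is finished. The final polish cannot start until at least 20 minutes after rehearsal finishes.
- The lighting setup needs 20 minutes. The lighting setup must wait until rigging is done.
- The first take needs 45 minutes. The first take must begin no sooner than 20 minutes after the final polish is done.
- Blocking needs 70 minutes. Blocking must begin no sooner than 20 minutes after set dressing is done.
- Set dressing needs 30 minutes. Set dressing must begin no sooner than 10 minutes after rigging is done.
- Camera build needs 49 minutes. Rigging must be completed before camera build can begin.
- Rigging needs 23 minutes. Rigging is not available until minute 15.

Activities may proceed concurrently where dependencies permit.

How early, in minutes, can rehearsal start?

After its own release at minute 15, rigging can start at minute 15 and finishes at minute 38.
Camera build waits on rigging (finishes minute 38), so it starts at minute 38 and finishes at 38 + 49 = minute 87.
The lighting setup waits on rigging (finishes minute 38), so it starts at minute 38 and finishes at 38 + 20 = minute 58.
Rehearsal waits on camera build (finishes minute 87); the lighting setup (finishes minute 58). The latest of these is minute 87, which is the earliest rehearsal can start.

87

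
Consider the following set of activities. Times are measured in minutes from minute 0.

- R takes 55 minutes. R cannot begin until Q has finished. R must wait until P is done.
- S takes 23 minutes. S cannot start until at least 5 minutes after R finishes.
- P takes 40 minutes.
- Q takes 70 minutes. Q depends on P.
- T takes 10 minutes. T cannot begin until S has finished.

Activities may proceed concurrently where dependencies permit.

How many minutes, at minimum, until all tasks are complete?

P can start immediately at minute 0; it finishes at minute 40.
Q waits on P (finishes minute 40), so it starts at minute 40 and finishes at 40 + 70 = minute 110.
For R: Q (finishes minute 110); P (finishes minute 40). Taking the maximum gives a start of minute 110, and it finishes at 110 + 55 = minute 165.
After R (finishes minute 165, plus 5-minute gap → minute 170), S can start at minute 170 and finishes at minute 193.
T cannot begin until S (finishes minute 193). It runs from minute 193 to 193 + 10 = minute 203.
All tasks are finished once the last one completes. Finish times: P at 40, Q at 110, R at 165, S at 193, T at 203. The latest is minute 203.

203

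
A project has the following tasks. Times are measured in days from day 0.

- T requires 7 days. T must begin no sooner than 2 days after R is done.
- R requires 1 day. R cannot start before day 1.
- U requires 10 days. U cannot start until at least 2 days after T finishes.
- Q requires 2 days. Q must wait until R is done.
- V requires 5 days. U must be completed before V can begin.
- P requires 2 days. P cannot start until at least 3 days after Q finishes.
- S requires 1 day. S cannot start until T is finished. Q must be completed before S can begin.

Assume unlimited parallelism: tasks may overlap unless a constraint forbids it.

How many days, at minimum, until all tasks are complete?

28

After its own release at day 1, R can start at day 1 and finishes at day 2.
After R (finishes day 2, plus 2-day gap → day 4), T can start at day 4 and finishes at day 11.
After T (finishes day 11, plus 2-day gap → day 13), U can start at day 13 and finishes at day 23.
V waits on U (finishes day 23), so it starts at day 23 and finishes at 23 + 5 = day 28.
Q waits on R (finishes day 2), so it starts at day 2 and finishes at 2 + 2 = day 4.
S has to wait for T (finishes day 11); Q (finishes day 4). The latest of these is day 11, so S runs day 11 to 11 + 1 = day 12.
P waits on Q (finishes day 4, plus 3-day gap → day 7), so it starts at day 7 and finishes at 7 + 2 = day 9.
All tasks are finished once the last one completes. Finish times: P at 9, Q at 4, R at 2, S at 12, T at 11, U at 23, V at 28. The latest is day 28.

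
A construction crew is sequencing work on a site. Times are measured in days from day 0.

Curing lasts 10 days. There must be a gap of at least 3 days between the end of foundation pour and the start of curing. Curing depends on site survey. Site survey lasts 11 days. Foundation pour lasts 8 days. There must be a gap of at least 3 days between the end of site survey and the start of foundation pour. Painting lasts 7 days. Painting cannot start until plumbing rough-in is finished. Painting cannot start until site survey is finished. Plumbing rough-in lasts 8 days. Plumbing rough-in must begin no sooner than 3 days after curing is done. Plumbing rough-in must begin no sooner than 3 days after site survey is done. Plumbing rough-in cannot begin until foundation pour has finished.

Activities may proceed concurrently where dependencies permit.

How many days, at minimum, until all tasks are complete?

Site survey has no prerequisites, so it starts at day 0 and finishes at day 11.
After site survey (finishes day 11, plus 3-day gap → day 14), foundation pour can start at day 14 and finishes at day 22.
For curing: foundation pour (finishes day 22, plus 3-day gap → day 25); site survey (finishes day 11). Taking the maximum gives a start of day 25, and it finishes at 25 + 10 = day 35.
Plumbing rough-in has to wait for curing (finishes day 35, plus 3-day gap → day 38); site survey (finishes day 11, plus 3-day gap → day 14); foundation pour (finishes day 22). The latest of these is day 38, so plumbing rough-in runs day 38 to 38 + 8 = day 46.
For painting: plumbing rough-in (finishes day 46); site survey (finishes day 11). Taking the maximum gives a start of day 46, and it finishes at 46 + 7 = day 53.
All tasks are finished once the last one completes. Finish times: Site survey at 11, Foundation pour at 22, Curing at 35, Plumbing rough-in at 46, Painting at 53. The latest is day 53.

53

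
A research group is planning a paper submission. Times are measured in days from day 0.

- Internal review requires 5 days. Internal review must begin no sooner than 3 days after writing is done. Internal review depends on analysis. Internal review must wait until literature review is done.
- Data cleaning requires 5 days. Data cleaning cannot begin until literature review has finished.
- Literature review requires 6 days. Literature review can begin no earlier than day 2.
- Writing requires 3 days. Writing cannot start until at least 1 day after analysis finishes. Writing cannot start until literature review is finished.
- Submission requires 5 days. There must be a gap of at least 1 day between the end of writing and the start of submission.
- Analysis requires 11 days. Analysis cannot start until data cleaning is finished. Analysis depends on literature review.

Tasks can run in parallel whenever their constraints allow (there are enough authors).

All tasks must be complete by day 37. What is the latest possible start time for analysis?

Internal review must finish by day 37; it takes 5 days, so it must start by 37 − 5 = day 32.
Nothing follows submission; the deadline of day 37 is its only limit. It must start by 37 − 5 = day 32.
Writing must finish in time for internal review (must start by day 32, minus 3-day gap → day 29); submission (must start by day 32, minus 1-day gap → day 31). The tightest is day 29, so writing must start by 29 − 3 = day 26.
Analysis feeds writing (must start by day 26, minus 1-day gap → day 25); internal review (must start by day 32). Taking the minimum, analysis must finish by day 25 and start by 25 − 11 = day 14.

14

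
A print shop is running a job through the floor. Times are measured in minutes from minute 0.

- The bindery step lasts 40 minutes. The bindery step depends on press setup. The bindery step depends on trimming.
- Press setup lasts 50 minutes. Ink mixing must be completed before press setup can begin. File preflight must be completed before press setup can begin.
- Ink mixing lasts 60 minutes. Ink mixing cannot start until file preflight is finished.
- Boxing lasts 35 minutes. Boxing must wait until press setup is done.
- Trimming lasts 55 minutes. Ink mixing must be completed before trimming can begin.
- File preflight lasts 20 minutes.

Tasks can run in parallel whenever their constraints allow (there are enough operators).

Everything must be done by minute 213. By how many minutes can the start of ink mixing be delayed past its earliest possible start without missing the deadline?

38

File preflight can start immediately at minute 0; it finishes at minute 20.
Ink mixing waits on file preflight (finishes minute 20), so it starts at minute 20 and finishes at 20 + 60 = minute 80.

Working backward from the deadline:
The bindery step must finish by minute 213; it takes 40 minutes, so it must start by 213 − 40 = minute 173.
Nothing follows boxing; the deadline of minute 213 is its only limit. It must start by 213 − 35 = minute 178.
Press setup feeds the bindery step (must start by minute 173); boxing (must start by minute 178). Taking the minimum, press setup must finish by minute 173 and start by 173 − 50 = minute 123.
Trimming has to be done before the bindery step (must start by minute 173). That means finishing by minute 173, i.e. starting by 173 − 55 = minute 118.
Ink mixing must finish in time for press setup (must start by minute 123); trimming (must start by minute 118). The tightest is minute 118, so ink mixing must start by 118 − 60 = minute 58.
So ink mixing can start as early as minute 20 and as late as minute 58, giving 58 − 20 = 38 minutes of slack.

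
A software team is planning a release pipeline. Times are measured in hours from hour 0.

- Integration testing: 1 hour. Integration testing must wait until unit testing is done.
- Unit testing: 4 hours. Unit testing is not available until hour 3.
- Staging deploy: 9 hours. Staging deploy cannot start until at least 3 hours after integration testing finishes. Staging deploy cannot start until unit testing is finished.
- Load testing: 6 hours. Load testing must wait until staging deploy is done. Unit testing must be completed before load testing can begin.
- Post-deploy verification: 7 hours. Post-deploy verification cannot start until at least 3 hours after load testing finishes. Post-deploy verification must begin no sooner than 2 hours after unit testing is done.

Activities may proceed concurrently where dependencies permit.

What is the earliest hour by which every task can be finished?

36

Unit testing cannot begin until its own release at hour 3. It runs from hour 3 to 3 + 4 = hour 7.
Integration testing waits on unit testing (finishes hour 7), so it starts at hour 7 and finishes at 7 + 1 = hour 8.
Staging deploy cannot start until integration testing (finishes hour 8, plus 3-hour gap → hour 11); unit testing (finishes hour 7). The controlling bound is hour 11, so staging deploy finishes at 11 + 9 = hour 20.
Load testing cannot start until staging deploy (finishes hour 20); unit testing (finishes hour 7). The controlling bound is hour 20, so load testing finishes at 20 + 6 = hour 26.
For post-deploy verification: load testing (finishes hour 26, plus 3-hour gap → hour 29); unit testing (finishes hour 7, plus 2-hour gap → hour 9). Taking the maximum gives a start of hour 29, and it finishes at 29 + 7 = hour 36.
All tasks are finished once the last one completes. Finish times: Unit testing at 7, Integration testing at 8, Staging deploy at 20, Load testing at 26, Post-deploy verification at 36. The latest is hour 36.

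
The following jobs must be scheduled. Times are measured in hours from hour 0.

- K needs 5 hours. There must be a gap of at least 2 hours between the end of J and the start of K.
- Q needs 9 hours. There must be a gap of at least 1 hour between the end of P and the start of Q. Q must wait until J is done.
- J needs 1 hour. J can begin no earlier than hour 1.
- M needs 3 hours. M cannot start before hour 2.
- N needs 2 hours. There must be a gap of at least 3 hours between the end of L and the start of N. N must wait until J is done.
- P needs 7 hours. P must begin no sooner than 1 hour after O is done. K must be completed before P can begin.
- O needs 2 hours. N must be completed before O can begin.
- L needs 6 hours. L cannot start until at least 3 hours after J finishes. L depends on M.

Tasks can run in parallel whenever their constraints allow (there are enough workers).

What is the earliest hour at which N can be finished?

M waits on its own release at hour 2, so it starts at hour 2 and finishes at 2 + 3 = hour 5.
After its own release at hour 1, J can start at hour 1 and finishes at hour 2.
L has to wait for J (finishes hour 2, plus 3-hour gap → hour 5); M (finishes hour 5). The latest of these is hour 5, so L runs hour 5 to 5 + 6 = hour 11.
N needs all of L (finishes hour 11, plus 3-hour gap → hour 14); J (finishes hour 2). That puts its earliest start at hour 14; it finishes at 14 + 2 = hour 16.

16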